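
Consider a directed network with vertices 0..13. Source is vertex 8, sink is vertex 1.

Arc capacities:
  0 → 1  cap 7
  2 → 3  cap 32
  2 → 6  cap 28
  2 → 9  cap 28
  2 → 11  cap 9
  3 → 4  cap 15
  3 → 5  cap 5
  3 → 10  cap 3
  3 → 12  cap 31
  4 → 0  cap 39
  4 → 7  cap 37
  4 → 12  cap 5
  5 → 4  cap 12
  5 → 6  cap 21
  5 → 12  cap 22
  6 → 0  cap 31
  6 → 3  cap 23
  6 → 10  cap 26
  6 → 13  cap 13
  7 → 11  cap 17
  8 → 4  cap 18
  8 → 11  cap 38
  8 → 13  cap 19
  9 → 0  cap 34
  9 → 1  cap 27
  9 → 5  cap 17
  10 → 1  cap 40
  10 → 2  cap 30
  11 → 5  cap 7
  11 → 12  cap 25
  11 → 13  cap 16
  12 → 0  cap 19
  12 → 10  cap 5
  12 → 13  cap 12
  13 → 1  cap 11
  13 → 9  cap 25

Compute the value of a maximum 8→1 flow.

Maximum flow value: 55

augment #1: 8→13→1 bottleneck 11, total now 11
augment #2: 8→4→0→1 bottleneck 7, total now 18
augment #3: 8→13→9→1 bottleneck 8, total now 26
augment #4: 8→4→12→10→1 bottleneck 5, total now 31
augment #5: 8→11→13→9→1 bottleneck 16, total now 47
augment #6: 8→11→5→6→10→1 bottleneck 7, total now 54
augment #7: 8→11→12→13→9→1 bottleneck 1, total now 55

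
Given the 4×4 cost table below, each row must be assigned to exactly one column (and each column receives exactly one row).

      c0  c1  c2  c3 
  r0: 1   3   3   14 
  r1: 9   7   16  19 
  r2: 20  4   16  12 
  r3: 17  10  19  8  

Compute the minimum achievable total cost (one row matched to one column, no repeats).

Minimum assignment cost: 24

optimal assignment: row0→col2 (cost 3), row1→col0 (cost 9), row2→col1 (cost 4), row3→col3 (cost 8)
total = 3 + 9 + 4 + 8 = 24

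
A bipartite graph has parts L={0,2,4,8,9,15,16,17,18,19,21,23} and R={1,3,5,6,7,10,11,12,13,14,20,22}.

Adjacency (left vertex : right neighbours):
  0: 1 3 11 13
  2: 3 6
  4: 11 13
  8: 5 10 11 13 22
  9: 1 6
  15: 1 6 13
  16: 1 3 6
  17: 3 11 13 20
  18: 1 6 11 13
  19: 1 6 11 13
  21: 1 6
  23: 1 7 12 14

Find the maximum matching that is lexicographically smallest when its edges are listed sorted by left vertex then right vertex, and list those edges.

Lex-smallest maximum matching: {(0,1), (2,3), (4,11), (8,5), (9,6), (15,13), (17,20), (23,7)}

|M| = 8 (so the lex-smallest maximum matching has 8 edges)
process left vertices in ascending order; for each, take the smallest-labelled available neighbour that still permits 8 edges overall, or leave it unmatched if none does
lex-smallest matching: {0-1, 2-3, 4-11, 8-5, 9-6, 15-13, 17-20, 23-7}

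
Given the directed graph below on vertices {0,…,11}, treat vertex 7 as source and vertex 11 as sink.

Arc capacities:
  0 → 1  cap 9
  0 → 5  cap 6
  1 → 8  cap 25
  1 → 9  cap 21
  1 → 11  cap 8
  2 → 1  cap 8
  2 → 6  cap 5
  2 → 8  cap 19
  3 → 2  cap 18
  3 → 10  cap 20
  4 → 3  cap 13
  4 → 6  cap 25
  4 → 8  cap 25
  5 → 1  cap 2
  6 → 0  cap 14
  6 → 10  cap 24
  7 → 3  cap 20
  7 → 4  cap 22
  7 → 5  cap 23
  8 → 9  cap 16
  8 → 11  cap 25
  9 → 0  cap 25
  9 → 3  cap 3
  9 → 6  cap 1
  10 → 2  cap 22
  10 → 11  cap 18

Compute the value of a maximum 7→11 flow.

Maximum flow value: 44

augment #1: 7→3→10→11 bottleneck 18, total now 18
augment #2: 7→4→8→11 bottleneck 22, total now 40
augment #3: 7→5→1→11 bottleneck 2, total now 42
augment #4: 7→3→2→1→11 bottleneck 2, total now 44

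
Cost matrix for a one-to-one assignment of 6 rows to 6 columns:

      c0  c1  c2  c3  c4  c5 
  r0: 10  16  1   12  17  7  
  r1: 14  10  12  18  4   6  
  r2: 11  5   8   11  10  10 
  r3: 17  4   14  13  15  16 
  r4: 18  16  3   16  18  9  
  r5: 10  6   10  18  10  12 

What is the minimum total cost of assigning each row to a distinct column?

one of 2 optimal assignments: row0→col2 (cost 1), row1→col4 (cost 4), row2→col3 (cost 11), row3→col1 (cost 4), row4→col5 (cost 9), row5→col0 (cost 10)
total = 1 + 4 + 11 + 4 + 9 + 10 = 39

Minimum assignment cost: 39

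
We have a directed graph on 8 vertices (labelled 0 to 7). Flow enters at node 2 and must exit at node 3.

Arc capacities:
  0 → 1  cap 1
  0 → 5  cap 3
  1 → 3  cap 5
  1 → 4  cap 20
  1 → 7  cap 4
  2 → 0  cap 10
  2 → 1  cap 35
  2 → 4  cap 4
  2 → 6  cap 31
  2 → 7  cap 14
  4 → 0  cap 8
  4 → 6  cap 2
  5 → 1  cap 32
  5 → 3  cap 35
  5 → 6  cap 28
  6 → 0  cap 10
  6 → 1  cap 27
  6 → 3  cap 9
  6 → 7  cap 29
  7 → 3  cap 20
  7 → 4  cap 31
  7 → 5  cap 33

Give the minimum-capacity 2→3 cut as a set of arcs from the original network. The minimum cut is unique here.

Min-cut arcs: {(0,5), (1,3), (1,7), (2,6), (2,7), (4,6)} (total capacity 59)

augment #1: 2→1→3 push 5
augment #2: 2→6→3 push 9
augment #3: 2→7→3 push 14
augment #4: 2→0→5→3 push 3
augment #5: 2→1→7→3 push 4
augment #6: 2→6→7→3 push 2
augment #7: 2→6→7→5→3 push 20
augment #8: 2→4→6→7→5→3 push 2
max flow = 59; residual-reachable set from 2 gives S-side
cut edges (S→T): {(0,5), (1,3), (1,7), (2,6), (2,7), (4,6)} total cap 59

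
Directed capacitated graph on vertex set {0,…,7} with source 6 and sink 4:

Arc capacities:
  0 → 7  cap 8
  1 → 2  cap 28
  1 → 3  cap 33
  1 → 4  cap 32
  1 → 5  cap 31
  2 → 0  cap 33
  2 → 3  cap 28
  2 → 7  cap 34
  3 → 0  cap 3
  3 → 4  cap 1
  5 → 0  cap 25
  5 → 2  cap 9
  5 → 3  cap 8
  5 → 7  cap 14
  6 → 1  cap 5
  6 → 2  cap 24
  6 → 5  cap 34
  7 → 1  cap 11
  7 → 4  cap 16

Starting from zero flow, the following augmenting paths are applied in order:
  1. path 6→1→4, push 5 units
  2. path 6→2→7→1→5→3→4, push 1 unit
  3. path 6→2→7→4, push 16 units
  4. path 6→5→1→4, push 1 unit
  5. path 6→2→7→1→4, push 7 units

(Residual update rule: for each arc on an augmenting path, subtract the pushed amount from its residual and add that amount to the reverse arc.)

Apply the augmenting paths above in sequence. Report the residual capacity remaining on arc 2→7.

after path 1 (6→1→4, push 5): res(2,7)=34
after path 2 (6→2→7→1→5→3→4, push 1): res(2,7)=33
after path 3 (6→2→7→4, push 16): res(2,7)=17
after path 4 (6→5→1→4, push 1): res(2,7)=17
after path 5 (6→2→7→1→4, push 7): res(2,7)=10

Residual capacity of (2,7): 10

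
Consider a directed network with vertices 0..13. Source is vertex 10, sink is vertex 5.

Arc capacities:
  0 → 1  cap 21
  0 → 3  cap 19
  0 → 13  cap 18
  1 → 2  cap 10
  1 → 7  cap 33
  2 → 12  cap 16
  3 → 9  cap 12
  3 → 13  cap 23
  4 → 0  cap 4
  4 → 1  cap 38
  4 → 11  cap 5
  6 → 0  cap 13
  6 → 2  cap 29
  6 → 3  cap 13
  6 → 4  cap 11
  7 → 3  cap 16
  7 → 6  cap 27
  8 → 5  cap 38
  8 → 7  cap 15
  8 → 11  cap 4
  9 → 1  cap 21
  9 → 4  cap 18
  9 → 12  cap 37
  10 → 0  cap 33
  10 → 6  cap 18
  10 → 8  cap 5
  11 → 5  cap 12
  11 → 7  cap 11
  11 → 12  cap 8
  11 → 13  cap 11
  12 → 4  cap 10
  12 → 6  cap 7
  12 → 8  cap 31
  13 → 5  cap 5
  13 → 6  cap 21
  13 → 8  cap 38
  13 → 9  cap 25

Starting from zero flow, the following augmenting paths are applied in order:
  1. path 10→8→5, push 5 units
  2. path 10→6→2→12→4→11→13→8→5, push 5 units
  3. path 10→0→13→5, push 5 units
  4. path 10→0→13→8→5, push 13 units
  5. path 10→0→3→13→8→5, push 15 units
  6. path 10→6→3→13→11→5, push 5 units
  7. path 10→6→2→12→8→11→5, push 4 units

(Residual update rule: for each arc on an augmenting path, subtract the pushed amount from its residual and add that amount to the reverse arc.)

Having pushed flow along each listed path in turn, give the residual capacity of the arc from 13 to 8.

after path 1 (10→8→5, push 5): res(13,8)=38
after path 2 (10→6→2→12→4→11→13→8→5, push 5): res(13,8)=33
after path 3 (10→0→13→5, push 5): res(13,8)=33
after path 4 (10→0→13→8→5, push 13): res(13,8)=20
after path 5 (10→0→3→13→8→5, push 15): res(13,8)=5
after path 6 (10→6→3→13→11→5, push 5): res(13,8)=5
after path 7 (10→6→2→12→8→11→5, push 4): res(13,8)=5

Residual capacity of (13,8): 5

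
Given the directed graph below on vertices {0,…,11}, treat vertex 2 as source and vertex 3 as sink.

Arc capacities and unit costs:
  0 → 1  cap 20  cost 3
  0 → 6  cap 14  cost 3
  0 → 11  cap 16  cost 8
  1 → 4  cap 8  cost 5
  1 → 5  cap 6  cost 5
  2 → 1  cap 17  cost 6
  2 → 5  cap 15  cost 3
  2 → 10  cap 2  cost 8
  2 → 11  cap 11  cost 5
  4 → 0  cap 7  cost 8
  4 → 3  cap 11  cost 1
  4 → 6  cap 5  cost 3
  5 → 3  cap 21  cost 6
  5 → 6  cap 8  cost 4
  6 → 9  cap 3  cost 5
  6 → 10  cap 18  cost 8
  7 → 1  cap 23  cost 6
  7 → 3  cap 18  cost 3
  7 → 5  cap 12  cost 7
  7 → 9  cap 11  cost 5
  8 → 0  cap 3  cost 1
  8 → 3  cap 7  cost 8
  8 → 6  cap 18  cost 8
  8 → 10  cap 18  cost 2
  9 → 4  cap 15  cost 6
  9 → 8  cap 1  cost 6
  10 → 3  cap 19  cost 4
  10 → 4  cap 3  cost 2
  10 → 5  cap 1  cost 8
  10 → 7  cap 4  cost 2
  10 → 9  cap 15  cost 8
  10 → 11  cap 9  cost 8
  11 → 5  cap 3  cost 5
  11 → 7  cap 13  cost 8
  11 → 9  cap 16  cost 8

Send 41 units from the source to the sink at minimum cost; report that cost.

Minimum cost for 41 units: 514

shortest-cost path #1: 2→5→3 push 15 @ unit cost 9 (adds 135)
shortest-cost path #2: 2→10→4→3 push 2 @ unit cost 11 (adds 22)
shortest-cost path #3: 2→1→4→3 push 8 @ unit cost 12 (adds 96)
shortest-cost path #4: 2→11→5→3 push 3 @ unit cost 16 (adds 48)
shortest-cost path #5: 2→11→7→3 push 8 @ unit cost 16 (adds 128)
shortest-cost path #6: 2→1→5→3 push 3 @ unit cost 17 (adds 51)
shortest-cost path #7: 2→1→5→11→7→3 push 2 @ unit cost 17 (adds 34)
total cost = 514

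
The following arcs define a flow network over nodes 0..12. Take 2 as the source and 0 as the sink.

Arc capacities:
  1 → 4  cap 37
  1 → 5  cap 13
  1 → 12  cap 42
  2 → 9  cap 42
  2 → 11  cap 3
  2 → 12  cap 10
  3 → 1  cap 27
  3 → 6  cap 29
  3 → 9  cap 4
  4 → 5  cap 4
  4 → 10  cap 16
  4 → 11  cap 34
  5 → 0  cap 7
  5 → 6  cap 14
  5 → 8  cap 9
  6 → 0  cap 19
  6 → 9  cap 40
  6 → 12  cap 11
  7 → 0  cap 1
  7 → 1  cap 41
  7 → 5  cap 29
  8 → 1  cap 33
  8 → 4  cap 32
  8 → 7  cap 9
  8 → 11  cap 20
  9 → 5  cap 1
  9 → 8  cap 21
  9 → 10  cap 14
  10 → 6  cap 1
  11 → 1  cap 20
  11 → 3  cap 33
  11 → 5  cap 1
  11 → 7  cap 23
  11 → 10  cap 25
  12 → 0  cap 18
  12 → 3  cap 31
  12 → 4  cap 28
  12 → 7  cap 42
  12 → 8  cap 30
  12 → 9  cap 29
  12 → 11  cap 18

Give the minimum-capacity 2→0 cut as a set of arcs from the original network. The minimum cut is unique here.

Min-cut arcs: {(2,11), (2,12), (9,5), (9,8), (10,6)} (total capacity 36)

augment #1: 2→12→0 push 10
augment #2: 2→9→5→0 push 1
augment #3: 2→11→5→0 push 1
augment #4: 2→11→7→0 push 1
augment #5: 2→9→10→6→0 push 1
augment #6: 2→11→1→5→0 push 1
augment #7: 2→9→8→1→5→0 push 4
augment #8: 2→9→8→1→12→0 push 8
augment #9: 2→9→8→1→5→6→0 push 8
augment #10: 2→9→8→4→5→6→0 push 1
max flow = 36; residual-reachable set from 2 gives S-side
cut edges (S→T): {(2,11), (2,12), (9,5), (9,8), (10,6)} total cap 36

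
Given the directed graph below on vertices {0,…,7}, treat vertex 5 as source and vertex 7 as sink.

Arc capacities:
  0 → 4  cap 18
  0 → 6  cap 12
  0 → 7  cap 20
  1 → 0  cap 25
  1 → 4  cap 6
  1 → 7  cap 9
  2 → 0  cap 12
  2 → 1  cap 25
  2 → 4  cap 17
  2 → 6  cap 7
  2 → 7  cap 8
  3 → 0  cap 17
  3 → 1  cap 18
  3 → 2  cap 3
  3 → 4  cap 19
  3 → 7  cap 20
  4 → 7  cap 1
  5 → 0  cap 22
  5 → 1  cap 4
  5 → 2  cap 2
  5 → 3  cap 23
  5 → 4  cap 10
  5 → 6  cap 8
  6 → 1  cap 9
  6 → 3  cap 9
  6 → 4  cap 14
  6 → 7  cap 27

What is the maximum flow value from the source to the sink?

Maximum flow value: 60

augment #1: 5→0→7 bottleneck 20, total now 20
augment #2: 5→1→7 bottleneck 4, total now 24
augment #3: 5→2→7 bottleneck 2, total now 26
augment #4: 5→3→7 bottleneck 20, total now 46
augment #5: 5→4→7 bottleneck 1, total now 47
augment #6: 5→6→7 bottleneck 8, total now 55
augment #7: 5→0→6→7 bottleneck 2, total now 57
augment #8: 5→3→1→7 bottleneck 3, total now 60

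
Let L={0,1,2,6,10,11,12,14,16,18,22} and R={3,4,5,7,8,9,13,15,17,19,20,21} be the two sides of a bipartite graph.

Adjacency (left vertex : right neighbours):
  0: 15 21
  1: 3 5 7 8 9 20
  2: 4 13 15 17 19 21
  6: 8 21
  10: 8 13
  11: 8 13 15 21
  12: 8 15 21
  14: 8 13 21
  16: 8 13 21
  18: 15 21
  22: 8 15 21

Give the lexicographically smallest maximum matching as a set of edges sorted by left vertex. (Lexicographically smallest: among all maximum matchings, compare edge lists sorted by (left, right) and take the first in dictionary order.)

|M| = 6 (so the lex-smallest maximum matching has 6 edges)
process left vertices in ascending order; for each, take the smallest-labelled available neighbour that still permits 6 edges overall, or leave it unmatched if none does
lex-smallest matching: {0-15, 1-3, 2-4, 6-8, 10-13, 11-21}

Lex-smallest maximum matching: {(0,15), (1,3), (2,4), (6,8), (10,13), (11,21)}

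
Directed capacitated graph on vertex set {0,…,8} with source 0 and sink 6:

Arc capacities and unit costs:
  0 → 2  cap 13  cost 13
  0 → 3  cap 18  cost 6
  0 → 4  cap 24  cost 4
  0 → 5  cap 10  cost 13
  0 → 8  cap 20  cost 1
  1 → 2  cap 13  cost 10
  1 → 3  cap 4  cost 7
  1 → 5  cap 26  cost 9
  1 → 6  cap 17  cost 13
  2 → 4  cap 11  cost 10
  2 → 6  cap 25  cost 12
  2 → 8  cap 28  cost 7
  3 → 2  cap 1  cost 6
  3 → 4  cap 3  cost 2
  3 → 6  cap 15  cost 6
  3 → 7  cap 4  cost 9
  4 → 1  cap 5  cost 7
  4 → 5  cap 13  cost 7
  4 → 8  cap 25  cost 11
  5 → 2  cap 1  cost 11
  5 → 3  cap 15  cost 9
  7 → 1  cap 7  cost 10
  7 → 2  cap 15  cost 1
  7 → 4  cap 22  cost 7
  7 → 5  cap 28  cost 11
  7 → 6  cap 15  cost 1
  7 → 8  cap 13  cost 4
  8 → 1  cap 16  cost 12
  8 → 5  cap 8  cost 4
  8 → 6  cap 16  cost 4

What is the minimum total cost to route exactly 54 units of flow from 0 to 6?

shortest-cost path #1: 0→8→6 push 16 @ unit cost 5 (adds 80)
shortest-cost path #2: 0→3→6 push 15 @ unit cost 12 (adds 180)
shortest-cost path #3: 0→3→7→6 push 3 @ unit cost 16 (adds 48)
shortest-cost path #4: 0→4→1→6 push 5 @ unit cost 24 (adds 120)
shortest-cost path #5: 0→8→5→3→7→6 push 1 @ unit cost 24 (adds 24)
shortest-cost path #6: 0→2→6 push 13 @ unit cost 25 (adds 325)
shortest-cost path #7: 0→8→1→6 push 1 @ unit cost 26 (adds 26)
total cost = 803

Minimum cost for 54 units: 803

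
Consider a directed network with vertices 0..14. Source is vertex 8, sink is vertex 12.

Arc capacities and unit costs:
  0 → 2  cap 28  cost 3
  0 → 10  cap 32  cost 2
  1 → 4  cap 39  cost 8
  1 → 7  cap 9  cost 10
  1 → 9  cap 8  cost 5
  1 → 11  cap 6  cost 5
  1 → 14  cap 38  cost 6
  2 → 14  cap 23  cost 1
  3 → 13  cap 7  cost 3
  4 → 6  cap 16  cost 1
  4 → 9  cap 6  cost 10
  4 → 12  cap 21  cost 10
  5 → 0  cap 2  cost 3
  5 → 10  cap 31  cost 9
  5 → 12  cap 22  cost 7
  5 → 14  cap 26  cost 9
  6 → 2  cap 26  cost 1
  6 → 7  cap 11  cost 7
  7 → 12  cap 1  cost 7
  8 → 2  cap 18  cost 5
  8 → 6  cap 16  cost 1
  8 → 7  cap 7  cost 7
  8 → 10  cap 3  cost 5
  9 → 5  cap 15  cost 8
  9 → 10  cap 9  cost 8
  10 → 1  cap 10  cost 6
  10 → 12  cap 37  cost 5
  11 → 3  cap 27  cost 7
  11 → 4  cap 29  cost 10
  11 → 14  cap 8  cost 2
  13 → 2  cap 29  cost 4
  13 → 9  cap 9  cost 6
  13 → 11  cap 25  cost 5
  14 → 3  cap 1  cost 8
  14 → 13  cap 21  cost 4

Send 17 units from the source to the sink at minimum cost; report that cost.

shortest-cost path #1: 8→10→12 push 3 @ unit cost 10 (adds 30)
shortest-cost path #2: 8→7→12 push 1 @ unit cost 14 (adds 14)
shortest-cost path #3: 8→6→2→14→13→9→10→12 push 9 @ unit cost 26 (adds 234)
shortest-cost path #4: 8→6→2→14→13→11→4→12 push 4 @ unit cost 32 (adds 128)
total cost = 406

Minimum cost for 17 units: 406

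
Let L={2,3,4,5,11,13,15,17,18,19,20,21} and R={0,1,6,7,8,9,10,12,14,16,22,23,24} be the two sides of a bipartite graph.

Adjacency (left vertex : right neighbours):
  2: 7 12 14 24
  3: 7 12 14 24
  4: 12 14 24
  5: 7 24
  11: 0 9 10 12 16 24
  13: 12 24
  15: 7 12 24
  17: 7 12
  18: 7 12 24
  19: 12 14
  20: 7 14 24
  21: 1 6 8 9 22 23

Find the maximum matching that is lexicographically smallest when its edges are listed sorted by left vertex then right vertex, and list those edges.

|M| = 6 (so the lex-smallest maximum matching has 6 edges)
process left vertices in ascending order; for each, take the smallest-labelled available neighbour that still permits 6 edges overall, or leave it unmatched if none does
lex-smallest matching: {2-7, 3-12, 4-14, 5-24, 11-0, 21-1}

Lex-smallest maximum matching: {(2,7), (3,12), (4,14), (5,24), (11,0), (21,1)}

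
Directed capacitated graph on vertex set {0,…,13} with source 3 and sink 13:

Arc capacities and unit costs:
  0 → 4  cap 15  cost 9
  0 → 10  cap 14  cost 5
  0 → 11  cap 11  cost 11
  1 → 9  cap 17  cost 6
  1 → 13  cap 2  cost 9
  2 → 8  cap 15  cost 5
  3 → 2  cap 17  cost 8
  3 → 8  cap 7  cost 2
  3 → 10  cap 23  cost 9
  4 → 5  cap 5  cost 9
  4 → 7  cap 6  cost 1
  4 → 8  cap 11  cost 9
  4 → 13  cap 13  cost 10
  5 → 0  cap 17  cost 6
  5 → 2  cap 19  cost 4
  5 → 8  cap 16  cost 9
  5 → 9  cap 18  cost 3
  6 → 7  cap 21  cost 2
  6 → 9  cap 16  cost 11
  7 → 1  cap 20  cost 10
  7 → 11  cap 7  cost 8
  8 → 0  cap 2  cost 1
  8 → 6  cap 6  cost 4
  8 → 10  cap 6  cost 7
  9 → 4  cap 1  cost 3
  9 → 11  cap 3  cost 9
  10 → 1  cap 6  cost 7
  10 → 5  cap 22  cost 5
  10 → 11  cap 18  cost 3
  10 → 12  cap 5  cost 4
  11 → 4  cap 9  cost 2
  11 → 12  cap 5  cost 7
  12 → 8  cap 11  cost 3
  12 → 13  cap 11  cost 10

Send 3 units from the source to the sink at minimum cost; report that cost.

shortest-cost path #1: 3→8→0→4→13 push 2 @ unit cost 22 (adds 44)
shortest-cost path #2: 3→10→12→13 push 1 @ unit cost 23 (adds 23)
total cost = 67

Minimum cost for 3 units: 67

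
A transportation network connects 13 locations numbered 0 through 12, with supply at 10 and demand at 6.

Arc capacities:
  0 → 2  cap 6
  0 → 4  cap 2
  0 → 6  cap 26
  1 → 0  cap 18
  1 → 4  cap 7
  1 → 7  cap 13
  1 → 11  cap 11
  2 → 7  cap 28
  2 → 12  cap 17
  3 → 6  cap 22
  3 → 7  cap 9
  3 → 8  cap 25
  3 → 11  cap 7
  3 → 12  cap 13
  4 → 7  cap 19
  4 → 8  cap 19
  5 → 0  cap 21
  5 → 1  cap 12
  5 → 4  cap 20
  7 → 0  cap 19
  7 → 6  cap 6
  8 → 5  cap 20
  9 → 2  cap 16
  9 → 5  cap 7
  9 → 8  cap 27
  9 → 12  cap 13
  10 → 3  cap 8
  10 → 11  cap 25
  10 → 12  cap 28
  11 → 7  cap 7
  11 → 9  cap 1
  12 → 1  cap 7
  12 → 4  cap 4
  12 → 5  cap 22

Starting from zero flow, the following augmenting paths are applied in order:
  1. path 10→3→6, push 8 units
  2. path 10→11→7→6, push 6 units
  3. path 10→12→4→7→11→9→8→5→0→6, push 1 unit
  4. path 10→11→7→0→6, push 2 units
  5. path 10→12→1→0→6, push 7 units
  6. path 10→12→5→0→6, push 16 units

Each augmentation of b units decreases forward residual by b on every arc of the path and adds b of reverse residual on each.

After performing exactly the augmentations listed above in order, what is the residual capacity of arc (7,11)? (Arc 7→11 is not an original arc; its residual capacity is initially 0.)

Residual capacity of (7,11): 7

after path 1 (10→3→6, push 8): res(7,11)=0
after path 2 (10→11→7→6, push 6): res(7,11)=6
after path 3 (10→12→4→7→11→9→8→5→0→6, push 1): res(7,11)=5
after path 4 (10→11→7→0→6, push 2): res(7,11)=7
after path 5 (10→12→1→0→6, push 7): res(7,11)=7
after path 6 (10→12→5→0→6, push 16): res(7,11)=7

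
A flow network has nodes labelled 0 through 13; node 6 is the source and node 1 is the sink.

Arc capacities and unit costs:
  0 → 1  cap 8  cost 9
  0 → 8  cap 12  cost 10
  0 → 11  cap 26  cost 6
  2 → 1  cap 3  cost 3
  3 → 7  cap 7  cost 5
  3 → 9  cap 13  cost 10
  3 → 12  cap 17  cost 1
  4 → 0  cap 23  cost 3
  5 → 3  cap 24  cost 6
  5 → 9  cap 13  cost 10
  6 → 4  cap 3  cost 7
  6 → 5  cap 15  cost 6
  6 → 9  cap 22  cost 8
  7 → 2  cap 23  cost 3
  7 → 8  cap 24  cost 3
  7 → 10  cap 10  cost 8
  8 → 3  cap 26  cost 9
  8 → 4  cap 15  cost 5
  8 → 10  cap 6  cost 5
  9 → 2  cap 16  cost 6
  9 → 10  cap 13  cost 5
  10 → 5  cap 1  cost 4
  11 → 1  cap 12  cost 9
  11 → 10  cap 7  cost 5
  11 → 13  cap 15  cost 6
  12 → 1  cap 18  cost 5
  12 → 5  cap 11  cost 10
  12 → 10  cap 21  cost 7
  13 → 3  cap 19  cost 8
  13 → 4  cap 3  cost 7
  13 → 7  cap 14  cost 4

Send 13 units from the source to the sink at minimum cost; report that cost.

Minimum cost for 13 units: 231

shortest-cost path #1: 6→9→2→1 push 3 @ unit cost 17 (adds 51)
shortest-cost path #2: 6→5→3→12→1 push 10 @ unit cost 18 (adds 180)
total cost = 231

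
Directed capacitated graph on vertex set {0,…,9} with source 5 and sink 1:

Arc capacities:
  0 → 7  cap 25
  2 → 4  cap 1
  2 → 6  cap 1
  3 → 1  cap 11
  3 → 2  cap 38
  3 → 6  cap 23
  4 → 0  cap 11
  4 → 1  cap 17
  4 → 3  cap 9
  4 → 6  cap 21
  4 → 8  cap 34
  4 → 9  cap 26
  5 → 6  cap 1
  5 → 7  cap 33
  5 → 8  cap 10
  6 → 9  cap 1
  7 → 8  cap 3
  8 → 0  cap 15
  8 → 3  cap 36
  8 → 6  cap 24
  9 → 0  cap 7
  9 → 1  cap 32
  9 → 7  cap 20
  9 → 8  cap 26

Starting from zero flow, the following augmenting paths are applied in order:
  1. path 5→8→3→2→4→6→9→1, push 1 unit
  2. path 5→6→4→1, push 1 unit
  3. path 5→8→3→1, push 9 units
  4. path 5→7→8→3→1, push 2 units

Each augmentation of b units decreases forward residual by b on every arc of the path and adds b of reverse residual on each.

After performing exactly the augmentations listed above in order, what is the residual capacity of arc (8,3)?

after path 1 (5→8→3→2→4→6→9→1, push 1): res(8,3)=35
after path 2 (5→6→4→1, push 1): res(8,3)=35
after path 3 (5→8→3→1, push 9): res(8,3)=26
after path 4 (5→7→8→3→1, push 2): res(8,3)=24

Residual capacity of (8,3): 24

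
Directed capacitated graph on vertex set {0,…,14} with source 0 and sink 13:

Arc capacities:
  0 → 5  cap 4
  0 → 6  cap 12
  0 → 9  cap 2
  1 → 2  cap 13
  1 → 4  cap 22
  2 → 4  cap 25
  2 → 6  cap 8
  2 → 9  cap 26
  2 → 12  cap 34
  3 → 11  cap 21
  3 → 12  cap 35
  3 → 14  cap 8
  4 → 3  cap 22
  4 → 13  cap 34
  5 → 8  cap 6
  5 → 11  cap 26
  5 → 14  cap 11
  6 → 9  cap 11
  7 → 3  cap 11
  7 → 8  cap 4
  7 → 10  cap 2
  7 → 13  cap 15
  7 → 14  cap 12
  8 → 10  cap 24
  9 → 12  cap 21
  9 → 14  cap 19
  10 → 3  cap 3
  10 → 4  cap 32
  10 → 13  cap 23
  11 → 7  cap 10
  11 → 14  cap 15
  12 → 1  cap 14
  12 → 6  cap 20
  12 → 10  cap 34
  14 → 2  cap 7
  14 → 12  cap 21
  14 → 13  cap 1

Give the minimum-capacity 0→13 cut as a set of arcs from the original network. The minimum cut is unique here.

augment #1: 0→5→14→13 push 1
augment #2: 0→5→8→10→13 push 3
augment #3: 0→9→12→10→13 push 2
augment #4: 0→6→9→12→10→13 push 11
max flow = 17; residual-reachable set from 0 gives S-side
cut edges (S→T): {(0,5), (0,9), (6,9)} total cap 17

Min-cut arcs: {(0,5), (0,9), (6,9)} (total capacity 17)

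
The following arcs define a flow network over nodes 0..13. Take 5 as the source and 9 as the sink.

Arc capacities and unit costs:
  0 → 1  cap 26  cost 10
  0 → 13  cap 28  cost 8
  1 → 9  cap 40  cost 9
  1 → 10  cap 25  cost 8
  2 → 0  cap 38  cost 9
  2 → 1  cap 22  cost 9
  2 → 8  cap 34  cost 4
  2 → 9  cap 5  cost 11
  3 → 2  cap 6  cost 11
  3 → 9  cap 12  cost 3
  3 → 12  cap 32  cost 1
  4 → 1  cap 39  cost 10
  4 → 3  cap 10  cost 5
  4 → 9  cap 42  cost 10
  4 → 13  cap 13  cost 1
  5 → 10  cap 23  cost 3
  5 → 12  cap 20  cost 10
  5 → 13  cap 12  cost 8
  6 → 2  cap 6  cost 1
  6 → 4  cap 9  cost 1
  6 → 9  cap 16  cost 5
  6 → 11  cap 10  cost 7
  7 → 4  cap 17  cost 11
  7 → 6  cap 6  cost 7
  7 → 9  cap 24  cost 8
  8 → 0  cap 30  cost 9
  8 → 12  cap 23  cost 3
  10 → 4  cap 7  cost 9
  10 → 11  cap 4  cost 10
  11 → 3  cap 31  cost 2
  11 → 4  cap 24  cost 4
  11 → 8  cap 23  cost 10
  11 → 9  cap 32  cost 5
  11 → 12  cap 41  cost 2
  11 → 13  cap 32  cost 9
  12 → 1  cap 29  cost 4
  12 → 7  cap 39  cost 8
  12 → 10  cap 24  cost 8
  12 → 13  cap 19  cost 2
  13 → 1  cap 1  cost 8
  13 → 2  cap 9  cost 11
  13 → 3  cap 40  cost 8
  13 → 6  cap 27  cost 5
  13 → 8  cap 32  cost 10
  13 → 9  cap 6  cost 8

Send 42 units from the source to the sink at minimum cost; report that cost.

shortest-cost path #1: 5→13→9 push 6 @ unit cost 16 (adds 96)
shortest-cost path #2: 5→10→11→9 push 4 @ unit cost 18 (adds 72)
shortest-cost path #3: 5→13→6→9 push 6 @ unit cost 18 (adds 108)
shortest-cost path #4: 5→10→4→3→9 push 7 @ unit cost 20 (adds 140)
shortest-cost path #5: 5→12→13→6→9 push 10 @ unit cost 22 (adds 220)
shortest-cost path #6: 5→12→1→9 push 9 @ unit cost 23 (adds 207)
total cost = 843

Minimum cost for 42 units: 843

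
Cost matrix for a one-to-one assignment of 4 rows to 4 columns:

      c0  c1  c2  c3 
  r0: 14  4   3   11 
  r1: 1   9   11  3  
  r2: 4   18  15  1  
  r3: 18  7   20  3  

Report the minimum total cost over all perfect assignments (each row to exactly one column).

optimal assignment: row0→col2 (cost 3), row1→col0 (cost 1), row2→col3 (cost 1), row3→col1 (cost 7)
total = 3 + 1 + 1 + 7 = 12

Minimum assignment cost: 12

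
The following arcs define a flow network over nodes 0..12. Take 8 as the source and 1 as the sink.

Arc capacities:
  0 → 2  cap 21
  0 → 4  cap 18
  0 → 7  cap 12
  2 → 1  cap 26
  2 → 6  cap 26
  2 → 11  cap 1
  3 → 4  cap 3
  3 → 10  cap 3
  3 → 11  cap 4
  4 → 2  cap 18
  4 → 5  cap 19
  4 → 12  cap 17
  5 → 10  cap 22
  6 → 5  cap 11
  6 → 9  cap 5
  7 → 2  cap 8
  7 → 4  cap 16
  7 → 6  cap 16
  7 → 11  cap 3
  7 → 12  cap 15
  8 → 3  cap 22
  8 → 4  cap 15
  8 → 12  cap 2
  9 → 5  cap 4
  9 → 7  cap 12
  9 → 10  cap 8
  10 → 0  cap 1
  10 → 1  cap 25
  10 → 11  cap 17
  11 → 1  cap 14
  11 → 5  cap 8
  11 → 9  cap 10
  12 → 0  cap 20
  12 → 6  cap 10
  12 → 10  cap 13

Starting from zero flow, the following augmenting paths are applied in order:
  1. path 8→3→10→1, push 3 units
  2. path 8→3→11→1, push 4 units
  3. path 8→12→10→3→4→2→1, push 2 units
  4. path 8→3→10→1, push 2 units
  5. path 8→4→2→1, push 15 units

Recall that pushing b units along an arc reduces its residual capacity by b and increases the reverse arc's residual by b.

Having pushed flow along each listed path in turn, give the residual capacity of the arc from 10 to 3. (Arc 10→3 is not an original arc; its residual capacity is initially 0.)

after path 1 (8→3→10→1, push 3): res(10,3)=3
after path 2 (8→3→11→1, push 4): res(10,3)=3
after path 3 (8→12→10→3→4→2→1, push 2): res(10,3)=1
after path 4 (8→3→10→1, push 2): res(10,3)=3
after path 5 (8→4→2→1, push 15): res(10,3)=3

Residual capacity of (10,3): 3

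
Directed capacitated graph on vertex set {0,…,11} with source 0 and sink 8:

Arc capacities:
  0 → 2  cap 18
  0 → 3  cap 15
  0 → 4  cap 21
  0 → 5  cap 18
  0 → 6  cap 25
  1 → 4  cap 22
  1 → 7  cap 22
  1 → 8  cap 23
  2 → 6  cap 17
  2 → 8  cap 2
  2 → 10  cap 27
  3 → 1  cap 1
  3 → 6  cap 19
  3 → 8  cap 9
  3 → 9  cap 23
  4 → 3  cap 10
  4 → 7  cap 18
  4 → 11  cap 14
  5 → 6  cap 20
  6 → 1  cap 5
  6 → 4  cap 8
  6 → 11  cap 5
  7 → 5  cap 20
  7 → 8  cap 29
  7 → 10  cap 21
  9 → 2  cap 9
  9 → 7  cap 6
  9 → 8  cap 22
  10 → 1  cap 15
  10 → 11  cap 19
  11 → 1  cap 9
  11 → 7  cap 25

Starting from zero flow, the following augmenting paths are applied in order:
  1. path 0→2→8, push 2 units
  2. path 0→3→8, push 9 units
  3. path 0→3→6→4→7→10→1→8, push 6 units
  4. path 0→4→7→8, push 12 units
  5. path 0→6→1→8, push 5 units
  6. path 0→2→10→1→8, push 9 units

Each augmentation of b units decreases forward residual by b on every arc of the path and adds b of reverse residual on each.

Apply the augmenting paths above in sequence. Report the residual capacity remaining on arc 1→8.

Residual capacity of (1,8): 3

after path 1 (0→2→8, push 2): res(1,8)=23
after path 2 (0→3→8, push 9): res(1,8)=23
after path 3 (0→3→6→4→7→10→1→8, push 6): res(1,8)=17
after path 4 (0→4→7→8, push 12): res(1,8)=17
after path 5 (0→6→1→8, push 5): res(1,8)=12
after path 6 (0→2→10→1→8, push 9): res(1,8)=3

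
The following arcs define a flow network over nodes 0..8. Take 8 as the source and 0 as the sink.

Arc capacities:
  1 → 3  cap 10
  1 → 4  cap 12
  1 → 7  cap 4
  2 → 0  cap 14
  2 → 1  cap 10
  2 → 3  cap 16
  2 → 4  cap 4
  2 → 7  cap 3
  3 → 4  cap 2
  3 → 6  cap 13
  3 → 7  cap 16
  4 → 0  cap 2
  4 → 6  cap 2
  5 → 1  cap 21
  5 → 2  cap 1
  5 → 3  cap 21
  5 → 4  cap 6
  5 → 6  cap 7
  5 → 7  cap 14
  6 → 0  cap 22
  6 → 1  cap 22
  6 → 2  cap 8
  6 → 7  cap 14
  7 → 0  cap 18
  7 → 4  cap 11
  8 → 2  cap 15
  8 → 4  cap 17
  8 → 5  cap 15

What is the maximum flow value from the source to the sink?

augment #1: 8→2→0 bottleneck 14, total now 14
augment #2: 8→4→0 bottleneck 2, total now 16
augment #3: 8→2→7→0 bottleneck 1, total now 17
augment #4: 8→4→6→0 bottleneck 2, total now 19
augment #5: 8→5→6→0 bottleneck 7, total now 26
augment #6: 8→5→7→0 bottleneck 8, total now 34

Maximum flow value: 34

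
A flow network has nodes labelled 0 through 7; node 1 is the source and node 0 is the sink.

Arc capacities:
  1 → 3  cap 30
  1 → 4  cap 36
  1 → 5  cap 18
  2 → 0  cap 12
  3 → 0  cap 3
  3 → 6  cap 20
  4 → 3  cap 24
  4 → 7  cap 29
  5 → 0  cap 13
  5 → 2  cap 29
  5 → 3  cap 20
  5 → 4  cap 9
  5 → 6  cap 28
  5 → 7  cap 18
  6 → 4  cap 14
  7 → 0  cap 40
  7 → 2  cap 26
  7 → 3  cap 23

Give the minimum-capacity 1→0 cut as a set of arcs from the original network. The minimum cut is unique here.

Min-cut arcs: {(1,5), (3,0), (4,7)} (total capacity 50)

augment #1: 1→3→0 push 3
augment #2: 1→5→0 push 13
augment #3: 1→4→7→0 push 29
augment #4: 1→5→2→0 push 5
max flow = 50; residual-reachable set from 1 gives S-side
cut edges (S→T): {(1,5), (3,0), (4,7)} total cap 50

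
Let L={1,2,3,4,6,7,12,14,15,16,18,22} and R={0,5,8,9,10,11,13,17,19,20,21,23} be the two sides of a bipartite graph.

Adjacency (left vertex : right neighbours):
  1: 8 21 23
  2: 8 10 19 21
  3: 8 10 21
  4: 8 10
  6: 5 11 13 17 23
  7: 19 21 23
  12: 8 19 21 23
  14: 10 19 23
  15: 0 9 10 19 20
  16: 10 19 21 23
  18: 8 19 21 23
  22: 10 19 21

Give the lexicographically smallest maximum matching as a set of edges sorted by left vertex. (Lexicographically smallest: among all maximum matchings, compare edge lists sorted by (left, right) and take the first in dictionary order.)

Lex-smallest maximum matching: {(1,8), (2,10), (3,21), (6,5), (7,19), (12,23), (15,0)}

|M| = 7 (so the lex-smallest maximum matching has 7 edges)
process left vertices in ascending order; for each, take the smallest-labelled available neighbour that still permits 7 edges overall, or leave it unmatched if none does
lex-smallest matching: {1-8, 2-10, 3-21, 6-5, 7-19, 12-23, 15-0}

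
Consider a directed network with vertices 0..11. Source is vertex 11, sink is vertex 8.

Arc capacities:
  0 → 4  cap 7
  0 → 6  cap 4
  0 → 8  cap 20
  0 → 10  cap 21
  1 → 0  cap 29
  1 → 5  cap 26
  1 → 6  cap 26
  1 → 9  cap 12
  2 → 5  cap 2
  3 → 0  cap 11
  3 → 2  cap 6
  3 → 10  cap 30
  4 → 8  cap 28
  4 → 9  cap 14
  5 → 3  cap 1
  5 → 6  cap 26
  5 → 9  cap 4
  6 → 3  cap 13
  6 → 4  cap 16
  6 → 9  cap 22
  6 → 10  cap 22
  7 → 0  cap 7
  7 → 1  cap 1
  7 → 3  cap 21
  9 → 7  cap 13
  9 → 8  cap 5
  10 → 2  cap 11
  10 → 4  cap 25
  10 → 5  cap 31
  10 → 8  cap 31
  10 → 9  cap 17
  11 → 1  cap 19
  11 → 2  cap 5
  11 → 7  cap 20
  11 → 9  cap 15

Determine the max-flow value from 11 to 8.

Maximum flow value: 55

augment #1: 11→9→8 bottleneck 5, total now 5
augment #2: 11→1→0→8 bottleneck 19, total now 24
augment #3: 11→7→0→8 bottleneck 1, total now 25
augment #4: 11→7→0→4→8 bottleneck 6, total now 31
augment #5: 11→7→3→10→8 bottleneck 13, total now 44
augment #6: 11→2→5→3→10→8 bottleneck 1, total now 45
augment #7: 11→2→5→6→4→8 bottleneck 1, total now 46
augment #8: 11→9→7→3→10→8 bottleneck 8, total now 54
augment #9: 11→9→7→1→0→4→8 bottleneck 1, total now 55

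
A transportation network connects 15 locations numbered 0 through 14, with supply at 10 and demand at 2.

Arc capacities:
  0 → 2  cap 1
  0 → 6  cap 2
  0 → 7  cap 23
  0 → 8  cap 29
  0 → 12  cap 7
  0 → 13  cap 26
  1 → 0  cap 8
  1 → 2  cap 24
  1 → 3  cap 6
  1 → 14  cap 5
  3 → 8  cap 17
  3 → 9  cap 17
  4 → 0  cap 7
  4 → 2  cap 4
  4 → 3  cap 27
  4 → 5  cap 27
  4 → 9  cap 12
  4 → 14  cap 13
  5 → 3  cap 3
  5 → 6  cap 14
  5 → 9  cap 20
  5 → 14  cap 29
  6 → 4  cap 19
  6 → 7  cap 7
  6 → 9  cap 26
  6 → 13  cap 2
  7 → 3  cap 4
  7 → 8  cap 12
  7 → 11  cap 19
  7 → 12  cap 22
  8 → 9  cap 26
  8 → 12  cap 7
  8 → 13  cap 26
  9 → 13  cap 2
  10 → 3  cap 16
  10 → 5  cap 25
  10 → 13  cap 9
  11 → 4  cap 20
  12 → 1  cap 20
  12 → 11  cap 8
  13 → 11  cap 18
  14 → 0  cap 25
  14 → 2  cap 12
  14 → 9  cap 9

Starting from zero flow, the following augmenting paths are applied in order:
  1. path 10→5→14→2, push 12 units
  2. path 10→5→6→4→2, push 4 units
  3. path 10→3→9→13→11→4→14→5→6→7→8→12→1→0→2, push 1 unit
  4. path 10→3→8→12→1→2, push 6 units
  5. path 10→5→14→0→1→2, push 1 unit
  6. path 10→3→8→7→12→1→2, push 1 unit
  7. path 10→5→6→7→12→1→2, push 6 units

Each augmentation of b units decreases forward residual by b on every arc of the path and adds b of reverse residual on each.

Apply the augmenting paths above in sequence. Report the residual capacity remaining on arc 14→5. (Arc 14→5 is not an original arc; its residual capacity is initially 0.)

after path 1 (10→5→14→2, push 12): res(14,5)=12
after path 2 (10→5→6→4→2, push 4): res(14,5)=12
after path 3 (10→3→9→13→11→4→14→5→6→7→8→12→1→0→2, push 1): res(14,5)=11
after path 4 (10→3→8→12→1→2, push 6): res(14,5)=11
after path 5 (10→5→14→0→1→2, push 1): res(14,5)=12
after path 6 (10→3→8→7→12→1→2, push 1): res(14,5)=12
after path 7 (10→5→6→7→12→1→2, push 6): res(14,5)=12

Residual capacity of (14,5): 12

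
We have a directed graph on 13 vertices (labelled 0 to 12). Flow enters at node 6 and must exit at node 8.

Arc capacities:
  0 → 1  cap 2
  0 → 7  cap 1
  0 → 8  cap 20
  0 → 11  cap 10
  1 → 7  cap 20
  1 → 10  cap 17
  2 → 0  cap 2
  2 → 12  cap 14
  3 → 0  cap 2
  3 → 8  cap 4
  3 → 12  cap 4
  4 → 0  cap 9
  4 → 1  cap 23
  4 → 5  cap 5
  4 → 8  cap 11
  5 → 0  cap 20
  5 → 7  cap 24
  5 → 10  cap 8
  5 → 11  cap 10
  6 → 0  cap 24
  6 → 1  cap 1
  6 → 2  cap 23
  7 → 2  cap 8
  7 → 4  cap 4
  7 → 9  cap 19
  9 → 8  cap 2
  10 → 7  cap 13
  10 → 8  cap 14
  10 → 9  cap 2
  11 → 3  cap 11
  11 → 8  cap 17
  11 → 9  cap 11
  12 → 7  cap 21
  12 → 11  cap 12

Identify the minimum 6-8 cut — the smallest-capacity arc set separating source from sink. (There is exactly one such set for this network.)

Min-cut arcs: {(2,0), (2,12), (6,0), (6,1)} (total capacity 41)

augment #1: 6→0→8 push 20
augment #2: 6→0→11→8 push 4
augment #3: 6→1→10→8 push 1
augment #4: 6→2→0→11→8 push 2
augment #5: 6→2→12→11→8 push 11
augment #6: 6→2→12→7→4→8 push 3
max flow = 41; residual-reachable set from 6 gives S-side
cut edges (S→T): {(2,0), (2,12), (6,0), (6,1)} total cap 41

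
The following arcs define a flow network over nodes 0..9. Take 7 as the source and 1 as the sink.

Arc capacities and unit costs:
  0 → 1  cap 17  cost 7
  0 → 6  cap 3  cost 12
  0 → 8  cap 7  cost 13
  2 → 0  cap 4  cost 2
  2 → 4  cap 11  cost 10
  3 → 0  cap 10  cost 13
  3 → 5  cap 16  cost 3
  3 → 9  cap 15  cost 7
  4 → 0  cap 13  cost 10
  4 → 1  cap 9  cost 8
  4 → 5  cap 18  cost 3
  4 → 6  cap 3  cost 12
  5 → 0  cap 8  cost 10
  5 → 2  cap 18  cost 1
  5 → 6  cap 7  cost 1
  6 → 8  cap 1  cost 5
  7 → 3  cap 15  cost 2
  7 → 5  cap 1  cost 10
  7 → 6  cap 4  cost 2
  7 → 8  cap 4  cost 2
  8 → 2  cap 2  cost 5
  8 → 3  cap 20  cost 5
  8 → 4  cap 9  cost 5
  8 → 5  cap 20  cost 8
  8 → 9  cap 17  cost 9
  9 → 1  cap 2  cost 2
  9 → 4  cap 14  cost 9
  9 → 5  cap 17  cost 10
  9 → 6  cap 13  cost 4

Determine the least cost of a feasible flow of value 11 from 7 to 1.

Minimum cost for 11 units: 162

shortest-cost path #1: 7→3→9→1 push 2 @ unit cost 11 (adds 22)
shortest-cost path #2: 7→8→4→1 push 4 @ unit cost 15 (adds 60)
shortest-cost path #3: 7→3→5→2→0→1 push 4 @ unit cost 15 (adds 60)
shortest-cost path #4: 7→6→8→4→1 push 1 @ unit cost 20 (adds 20)
total cost = 162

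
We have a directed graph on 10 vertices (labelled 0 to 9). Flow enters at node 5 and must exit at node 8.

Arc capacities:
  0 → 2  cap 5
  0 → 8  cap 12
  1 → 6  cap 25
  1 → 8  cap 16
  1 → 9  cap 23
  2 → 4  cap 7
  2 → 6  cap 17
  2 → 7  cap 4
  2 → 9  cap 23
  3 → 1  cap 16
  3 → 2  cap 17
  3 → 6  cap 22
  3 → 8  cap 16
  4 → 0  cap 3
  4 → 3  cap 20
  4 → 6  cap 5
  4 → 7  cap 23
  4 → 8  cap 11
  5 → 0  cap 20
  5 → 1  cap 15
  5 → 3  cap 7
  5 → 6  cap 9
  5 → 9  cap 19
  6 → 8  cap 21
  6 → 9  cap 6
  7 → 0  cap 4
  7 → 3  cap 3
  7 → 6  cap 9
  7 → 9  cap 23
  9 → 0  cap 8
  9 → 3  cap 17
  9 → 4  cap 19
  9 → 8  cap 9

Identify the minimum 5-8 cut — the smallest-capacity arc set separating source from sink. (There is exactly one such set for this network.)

Min-cut arcs: {(0,2), (0,8), (5,1), (5,3), (5,6), (5,9)} (total capacity 67)

augment #1: 5→0→8 push 12
augment #2: 5→1→8 push 15
augment #3: 5→3→8 push 7
augment #4: 5→6→8 push 9
augment #5: 5→9→8 push 9
augment #6: 5→9→3→8 push 9
augment #7: 5→9→4→8 push 1
augment #8: 5→0→2→4→8 push 5
max flow = 67; residual-reachable set from 5 gives S-side
cut edges (S→T): {(0,2), (0,8), (5,1), (5,3), (5,6), (5,9)} total cap 67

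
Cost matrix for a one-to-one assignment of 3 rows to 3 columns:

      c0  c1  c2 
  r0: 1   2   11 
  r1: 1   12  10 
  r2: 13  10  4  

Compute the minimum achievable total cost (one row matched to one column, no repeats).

Minimum assignment cost: 7

optimal assignment: row0→col1 (cost 2), row1→col0 (cost 1), row2→col2 (cost 4)
total = 2 + 1 + 4 = 7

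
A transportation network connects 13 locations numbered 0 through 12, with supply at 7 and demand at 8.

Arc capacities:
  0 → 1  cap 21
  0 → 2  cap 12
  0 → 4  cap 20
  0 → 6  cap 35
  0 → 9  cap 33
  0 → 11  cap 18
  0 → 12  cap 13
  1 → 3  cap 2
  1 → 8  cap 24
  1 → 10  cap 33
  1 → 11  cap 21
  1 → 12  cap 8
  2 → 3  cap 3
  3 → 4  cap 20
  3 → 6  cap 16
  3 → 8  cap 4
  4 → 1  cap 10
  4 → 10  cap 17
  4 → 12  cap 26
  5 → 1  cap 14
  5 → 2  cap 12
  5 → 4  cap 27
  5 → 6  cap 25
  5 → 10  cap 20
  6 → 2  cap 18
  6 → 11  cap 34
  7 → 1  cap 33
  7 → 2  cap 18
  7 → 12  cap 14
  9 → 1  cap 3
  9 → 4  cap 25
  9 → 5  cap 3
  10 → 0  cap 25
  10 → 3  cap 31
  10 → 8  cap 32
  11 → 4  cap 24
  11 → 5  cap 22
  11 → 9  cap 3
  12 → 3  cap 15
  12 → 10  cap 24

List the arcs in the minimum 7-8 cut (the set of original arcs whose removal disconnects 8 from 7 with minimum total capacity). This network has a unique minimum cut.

augment #1: 7→1→8 push 24
augment #2: 7→1→3→8 push 2
augment #3: 7→1→10→8 push 7
augment #4: 7→2→3→8 push 2
augment #5: 7→12→10→8 push 14
augment #6: 7→2→3→1→10→8 push 1
max flow = 50; residual-reachable set from 7 gives S-side
cut edges (S→T): {(2,3), (7,1), (7,12)} total cap 50

Min-cut arcs: {(2,3), (7,1), (7,12)} (total capacity 50)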